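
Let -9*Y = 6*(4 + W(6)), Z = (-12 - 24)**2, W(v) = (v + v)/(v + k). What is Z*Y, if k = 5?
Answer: -48384/11 ≈ -4398.5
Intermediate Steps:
W(v) = 2*v/(5 + v) (W(v) = (v + v)/(v + 5) = (2*v)/(5 + v) = 2*v/(5 + v))
Z = 1296 (Z = (-36)**2 = 1296)
Y = -112/33 (Y = -2*(4 + 2*6/(5 + 6))/3 = -2*(4 + 2*6/11)/3 = -2*(4 + 2*6*(1/11))/3 = -2*(4 + 12/11)/3 = -2*56/(3*11) = -1/9*336/11 = -112/33 ≈ -3.3939)
Z*Y = 1296*(-112/33) = -48384/11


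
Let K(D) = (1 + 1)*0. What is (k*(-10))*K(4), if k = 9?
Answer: 0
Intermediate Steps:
K(D) = 0 (K(D) = 2*0 = 0)
(k*(-10))*K(4) = (9*(-10))*0 = -90*0 = 0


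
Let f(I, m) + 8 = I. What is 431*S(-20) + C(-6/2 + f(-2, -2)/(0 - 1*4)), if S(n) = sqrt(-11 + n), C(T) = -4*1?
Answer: -4 + 431*I*sqrt(31) ≈ -4.0 + 2399.7*I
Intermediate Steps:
f(I, m) = -8 + I
C(T) = -4
431*S(-20) + C(-6/2 + f(-2, -2)/(0 - 1*4)) = 431*sqrt(-11 - 20) - 4 = 431*sqrt(-31) - 4 = 431*(I*sqrt(31)) - 4 = 431*I*sqrt(31) - 4 = -4 + 431*I*sqrt(31)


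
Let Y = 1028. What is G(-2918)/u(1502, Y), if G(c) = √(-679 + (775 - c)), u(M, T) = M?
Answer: √3014/1502 ≈ 0.036551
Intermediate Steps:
G(c) = √(96 - c)
G(-2918)/u(1502, Y) = √(96 - 1*(-2918))/1502 = √(96 + 2918)*(1/1502) = √3014*(1/1502) = √3014/1502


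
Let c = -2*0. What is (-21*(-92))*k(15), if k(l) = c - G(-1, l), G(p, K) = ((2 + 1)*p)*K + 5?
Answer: 77280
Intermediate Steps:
G(p, K) = 5 + 3*K*p (G(p, K) = (3*p)*K + 5 = 3*K*p + 5 = 5 + 3*K*p)
c = 0
k(l) = -5 + 3*l (k(l) = 0 - (5 + 3*l*(-1)) = 0 - (5 - 3*l) = 0 + (-5 + 3*l) = -5 + 3*l)
(-21*(-92))*k(15) = (-21*(-92))*(-5 + 3*15) = 1932*(-5 + 45) = 1932*40 = 77280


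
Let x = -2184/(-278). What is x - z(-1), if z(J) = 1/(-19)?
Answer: 20887/2641 ≈ 7.9087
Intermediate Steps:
x = 1092/139 (x = -2184*(-1/278) = 1092/139 ≈ 7.8561)
z(J) = -1/19
x - z(-1) = 1092/139 - 1*(-1/19) = 1092/139 + 1/19 = 20887/2641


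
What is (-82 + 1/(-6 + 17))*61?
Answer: -54961/11 ≈ -4996.5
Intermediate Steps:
(-82 + 1/(-6 + 17))*61 = (-82 + 1/11)*61 = -901/11*61 = -54961/11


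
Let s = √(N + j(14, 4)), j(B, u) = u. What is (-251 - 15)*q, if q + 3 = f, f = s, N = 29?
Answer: 798 - 266*√33 ≈ -730.05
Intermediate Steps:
s = √33 (s = √(29 + 4) = √33 ≈ 5.7446)
f = √33 ≈ 5.7446
q = -3 + √33 ≈ 2.7446
(-251 - 15)*q = (-251 - 15)*(-3 + √33) = -266*(-3 + √33) = 798 - 266*√33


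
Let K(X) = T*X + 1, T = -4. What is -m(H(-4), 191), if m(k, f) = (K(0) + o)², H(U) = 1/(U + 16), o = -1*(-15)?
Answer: -256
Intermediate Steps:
o = 15
H(U) = 1/(16 + U)
K(X) = 1 - 4*X (K(X) = -4*X + 1 = 1 - 4*X)
m(k, f) = 256 (m(k, f) = ((1 - 4*0) + 15)² = ((1 + 0) + 15)² = (1 + 15)² = 16² = 256)
-m(H(-4), 191) = -1*256 = -256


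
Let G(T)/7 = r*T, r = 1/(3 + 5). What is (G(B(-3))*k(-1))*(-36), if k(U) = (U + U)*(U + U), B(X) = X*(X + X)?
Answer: -2268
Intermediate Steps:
r = ⅛ (r = 1/8 = ⅛ ≈ 0.12500)
B(X) = 2*X² (B(X) = X*(2*X) = 2*X²)
k(U) = 4*U² (k(U) = (2*U)*(2*U) = 4*U²)
G(T) = 7*T/8 (G(T) = 7*(T/8) = 7*T/8)
(G(B(-3))*k(-1))*(-36) = ((7*(2*(-3)²)/8)*(4*(-1)²))*(-36) = ((7*(2*9)/8)*(4*1))*(-36) = (((7/8)*18)*4)*(-36) = ((63/4)*4)*(-36) = 63*(-36) = -2268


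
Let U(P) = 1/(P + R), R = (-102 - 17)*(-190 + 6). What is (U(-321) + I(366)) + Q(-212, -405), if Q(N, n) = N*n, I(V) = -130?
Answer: 1849624751/21575 ≈ 85730.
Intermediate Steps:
R = 21896 (R = -119*(-184) = 21896)
U(P) = 1/(21896 + P) (U(P) = 1/(P + 21896) = 1/(21896 + P))
(U(-321) + I(366)) + Q(-212, -405) = (1/(21896 - 321) - 130) - 212*(-405) = (1/21575 - 130) + 85860 = -2804749/21575 + 85860 = 1849624751/21575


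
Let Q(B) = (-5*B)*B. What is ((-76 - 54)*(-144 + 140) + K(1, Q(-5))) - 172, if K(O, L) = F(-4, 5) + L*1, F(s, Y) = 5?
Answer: 228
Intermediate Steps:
Q(B) = -5*B²
K(O, L) = 5 + L (K(O, L) = 5 + L*1 = 5 + L)
((-76 - 54)*(-144 + 140) + K(1, Q(-5))) - 172 = ((-76 - 54)*(-144 + 140) + (5 - 5*(-5)²)) - 172 = (-130*(-4) + (5 - 5*25)) - 172 = (520 + (5 - 125)) - 172 = (520 - 120) - 172 = 400 - 172 = 228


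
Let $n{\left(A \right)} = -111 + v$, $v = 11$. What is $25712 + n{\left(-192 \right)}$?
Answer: $25612$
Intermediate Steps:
$n{\left(A \right)} = -100$ ($n{\left(A \right)} = -111 + 11 = -100$)
$25712 + n{\left(-192 \right)} = 25712 - 100 = 25612$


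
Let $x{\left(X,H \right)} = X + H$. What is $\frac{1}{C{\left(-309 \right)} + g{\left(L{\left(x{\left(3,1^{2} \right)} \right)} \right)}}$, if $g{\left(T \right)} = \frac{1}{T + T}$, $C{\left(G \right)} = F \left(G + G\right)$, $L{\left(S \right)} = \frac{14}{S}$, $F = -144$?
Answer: $\frac{7}{622945} \approx 1.1237 \cdot 10^{-5}$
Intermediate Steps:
$x{\left(X,H \right)} = H + X$
$C{\left(G \right)} = - 288 G$ ($C{\left(G \right)} = - 144 \left(G + G\right) = - 144 \cdot 2 G = - 288 G$)
$g{\left(T \right)} = \frac{1}{2 T}$
$\frac{1}{C{\left(-309 \right)} + g{\left(L{\left(x{\left(3,1^{2} \right)} \right)} \right)}} = \frac{1}{\left(-288\right) \left(-309\right) + \frac{1}{2 \frac{14}{1^{2} + 3}}} = \frac{1}{88992 + \frac{1}{2 \frac{14}{1 + 3}}} = \frac{1}{88992 + \frac{1}{2 \cdot \frac{14}{4}}} = \frac{1}{88992 + \frac{1}{2 \cdot 14 \cdot \frac{1}{4}}} = \frac{1}{88992 + \frac{1}{2 \cdot \frac{7}{2}}} = \frac{1}{88992 + \frac{1}{2} \cdot \frac{2}{7}} = \frac{1}{88992 + \frac{1}{7}} = \frac{1}{\frac{622945}{7}} = \frac{7}{622945}$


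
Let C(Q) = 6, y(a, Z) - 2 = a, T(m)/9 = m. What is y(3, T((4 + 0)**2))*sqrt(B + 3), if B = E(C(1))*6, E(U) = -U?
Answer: 5*I*sqrt(33) ≈ 28.723*I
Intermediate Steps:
T(m) = 9*m
y(a, Z) = 2 + a
B = -36 (B = -1*6*6 = -6*6 = -36)
y(3, T((4 + 0)**2))*sqrt(B + 3) = (2 + 3)*sqrt(-36 + 3) = 5*sqrt(-33) = 5*(I*sqrt(33)) = 5*I*sqrt(33)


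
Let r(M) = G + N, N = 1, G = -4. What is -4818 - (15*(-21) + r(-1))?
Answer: -4500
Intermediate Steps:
r(M) = -3 (r(M) = -4 + 1 = -3)
-4818 - (15*(-21) + r(-1)) = -4818 - (15*(-21) - 3) = -4818 - (-315 - 3) = -4818 - 1*(-318) = -4818 + 318 = -4500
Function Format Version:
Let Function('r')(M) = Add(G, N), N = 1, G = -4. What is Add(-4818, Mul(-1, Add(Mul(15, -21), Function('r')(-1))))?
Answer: -4500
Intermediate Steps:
Function('r')(M) = -3 (Function('r')(M) = Add(-4, 1) = -3)
Add(-4818, Mul(-1, Add(Mul(15, -21), Function('r')(-1)))) = Add(-4818, Mul(-1, Add(Mul(15, -21), -3))) = Add(-4818, Mul(-1, Add(-315, -3))) = Add(-4818, Mul(-1, -318)) = Add(-4818, 318) = -4500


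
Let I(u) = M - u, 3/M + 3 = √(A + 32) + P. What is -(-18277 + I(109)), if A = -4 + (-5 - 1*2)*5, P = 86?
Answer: 126789607/6896 + 3*I*√7/6896 ≈ 18386.0 + 0.001151*I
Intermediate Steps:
A = -39 (A = -4 + (-5 - 2)*5 = -4 - 7*5 = -4 - 35 = -39)
M = 3/(83 + I*√7) (M = 3/(-3 + (√(-39 + 32) + 86)) = 3/(-3 + (√(-7) + 86)) = 3/(-3 + (I*√7 + 86)) = 3/(-3 + (86 + I*√7)) = 3/(83 + I*√7) ≈ 0.036108 - 0.001151*I)
I(u) = 249/6896 - u - 3*I*√7/6896 (I(u) = (249/6896 - 3*I*√7/6896) - u = 249/6896 - u - 3*I*√7/6896)
-(-18277 + I(109)) = -(-18277 + (249/6896 - 1*109 - 3*I*√7/6896)) = -(-18277 + (249/6896 - 109 - 3*I*√7/6896)) = -(-18277 + (-751415/6896 - 3*I*√7/6896)) = -(-126789607/6896 - 3*I*√7/6896) = 126789607/6896 + 3*I*√7/6896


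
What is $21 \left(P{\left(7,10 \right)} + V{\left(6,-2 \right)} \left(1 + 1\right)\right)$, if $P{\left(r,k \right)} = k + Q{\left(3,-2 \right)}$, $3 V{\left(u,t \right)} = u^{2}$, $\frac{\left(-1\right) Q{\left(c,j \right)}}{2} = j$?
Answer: $798$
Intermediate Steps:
$Q{\left(c,j \right)} = - 2 j$
$V{\left(u,t \right)} = \frac{u^{2}}{3}$
$P{\left(r,k \right)} = 4 + k$ ($P{\left(r,k \right)} = k - -4 = k + 4 = 4 + k$)
$21 \left(P{\left(7,10 \right)} + V{\left(6,-2 \right)} \left(1 + 1\right)\right) = 21 \left(\left(4 + 10\right) + \frac{6^{2}}{3} \left(1 + 1\right)\right) = 21 \left(14 + \frac{1}{3} \cdot 36 \cdot 2\right) = 21 \left(14 + 12 \cdot 2\right) = 21 \left(14 + 24\right) = 21 \cdot 38 = 798$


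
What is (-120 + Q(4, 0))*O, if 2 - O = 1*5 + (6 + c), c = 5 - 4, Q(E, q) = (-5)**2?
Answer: 950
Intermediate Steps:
Q(E, q) = 25
c = 1
O = -10 (O = 2 - (1*5 + (6 + 1)) = 2 - (5 + 7) = 2 - 1*12 = 2 - 12 = -10)
(-120 + Q(4, 0))*O = (-120 + 25)*(-10) = -95*(-10) = 950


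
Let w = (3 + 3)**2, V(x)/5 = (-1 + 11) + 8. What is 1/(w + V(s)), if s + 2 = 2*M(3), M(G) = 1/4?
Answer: 1/126 ≈ 0.0079365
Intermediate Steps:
M(G) = 1/4
s = -3/2 (s = -2 + 2*(1/4) = -2 + 1/2 = -3/2 ≈ -1.5000)
V(x) = 90 (V(x) = 5*((-1 + 11) + 8) = 5*(10 + 8) = 5*18 = 90)
w = 36 (w = 6**2 = 36)
1/(w + V(s)) = 1/(36 + 90) = 1/126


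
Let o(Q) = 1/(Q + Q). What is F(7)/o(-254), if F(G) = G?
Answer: -3556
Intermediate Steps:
o(Q) = 1/(2*Q)
F(7)/o(-254) = 7/(((½)/(-254))) = 7/(((½)*(-1/254))) = 7/(-1/508) = 7*(-508) = -3556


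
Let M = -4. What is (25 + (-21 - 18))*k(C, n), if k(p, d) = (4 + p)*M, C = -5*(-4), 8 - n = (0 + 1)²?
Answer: 1344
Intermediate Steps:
n = 7 (n = 8 - (0 + 1)² = 8 - 1*1² = 8 - 1*1 = 8 - 1 = 7)
C = 20
k(p, d) = -16 - 4*p (k(p, d) = (4 + p)*(-4) = -16 - 4*p)
(25 + (-21 - 18))*k(C, n) = (25 + (-21 - 18))*(-16 - 4*20) = (25 - 39)*(-16 - 80) = -14*(-96) = 1344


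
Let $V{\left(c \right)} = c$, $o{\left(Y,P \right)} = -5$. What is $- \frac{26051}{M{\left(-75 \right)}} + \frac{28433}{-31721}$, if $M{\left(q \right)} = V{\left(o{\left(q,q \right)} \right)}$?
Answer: $\frac{826221606}{158605} \approx 5209.3$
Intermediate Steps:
$M{\left(q \right)} = -5$
$- \frac{26051}{M{\left(-75 \right)}} + \frac{28433}{-31721} = - \frac{26051}{-5} + \frac{28433}{-31721} = \left(-26051\right) \left(- \frac{1}{5}\right) + 28433 \left(- \frac{1}{31721}\right) = \frac{26051}{5} - \frac{28433}{31721} = \frac{826221606}{158605}$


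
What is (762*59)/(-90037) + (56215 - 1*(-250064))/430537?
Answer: 8220359877/38764259869 ≈ 0.21206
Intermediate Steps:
(762*59)/(-90037) + (56215 - 1*(-250064))/430537 = 44958*(-1/90037) + (56215 + 250064)*(1/430537) = -44958/90037 + 306279*(1/430537) = -44958/90037 + 306279/430537 = 8220359877/38764259869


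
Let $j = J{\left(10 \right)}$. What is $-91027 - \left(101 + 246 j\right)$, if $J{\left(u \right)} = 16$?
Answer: $-95064$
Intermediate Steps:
$j = 16$
$-91027 - \left(101 + 246 j\right) = -91027 - \left(101 + 246 \cdot 16\right) = -91027 - \left(101 + 3936\right) = -91027 - 4037 = -95064$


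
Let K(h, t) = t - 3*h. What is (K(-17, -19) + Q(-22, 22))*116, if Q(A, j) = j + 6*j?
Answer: 21576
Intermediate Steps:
Q(A, j) = 7*j
(K(-17, -19) + Q(-22, 22))*116 = ((-19 - 3*(-17)) + 7*22)*116 = ((-19 + 51) + 154)*116 = (32 + 154)*116 = 186*116 = 21576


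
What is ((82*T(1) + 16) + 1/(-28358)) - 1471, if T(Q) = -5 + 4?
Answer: -43586247/28358 ≈ -1537.0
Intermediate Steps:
T(Q) = -1
((82*T(1) + 16) + 1/(-28358)) - 1471 = ((82*(-1) + 16) + 1/(-28358)) - 1471 = ((-82 + 16) - 1/28358) - 1471 = (-66 - 1/28358) - 1471 = -1871629/28358 - 1471 = -43586247/28358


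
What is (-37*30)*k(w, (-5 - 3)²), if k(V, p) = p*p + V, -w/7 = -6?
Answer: -4593180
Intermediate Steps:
w = 42 (w = -7*(-6) = 42)
k(V, p) = V + p² (k(V, p) = p² + V = V + p²)
(-37*30)*k(w, (-5 - 3)²) = (-37*30)*(42 + ((-5 - 3)²)²) = -1110*(42 + ((-8)²)²) = -1110*(42 + 64²) = -1110*(42 + 4096) = -1110*4138 = -4593180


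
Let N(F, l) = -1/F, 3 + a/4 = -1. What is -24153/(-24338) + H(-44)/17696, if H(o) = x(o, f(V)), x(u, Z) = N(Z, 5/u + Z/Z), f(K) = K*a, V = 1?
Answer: 3419304073/3445481984 ≈ 0.99240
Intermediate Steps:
a = -16 (a = -12 + 4*(-1) = -12 - 4 = -16)
f(K) = -16*K (f(K) = K*(-16) = -16*K)
x(u, Z) = -1/Z
H(o) = 1/16 (H(o) = -1/((-16*1)) = -1/(-16) = -1*(-1/16) = 1/16)
-24153/(-24338) + H(-44)/17696 = -24153/(-24338) + (1/16)/17696 = -24153*(-1/24338) + (1/16)*(1/17696) = 24153/24338 + 1/283136 = 3419304073/3445481984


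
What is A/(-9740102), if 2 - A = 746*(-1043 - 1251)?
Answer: -855663/4870051 ≈ -0.17570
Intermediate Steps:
A = 1711326 (A = 2 - 746*(-1043 - 1251) = 2 - 746*(-2294) = 2 - 1*(-1711324) = 2 + 1711324 = 1711326)
A/(-9740102) = 1711326/(-9740102) = 1711326*(-1/9740102) = -855663/4870051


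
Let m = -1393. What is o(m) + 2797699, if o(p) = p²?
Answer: 4738148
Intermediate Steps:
o(m) + 2797699 = (-1393)² + 2797699 = 1940449 + 2797699 = 4738148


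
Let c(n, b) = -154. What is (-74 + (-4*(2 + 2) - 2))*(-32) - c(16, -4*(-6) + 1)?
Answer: 3098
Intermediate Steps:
(-74 + (-4*(2 + 2) - 2))*(-32) - c(16, -4*(-6) + 1) = (-74 + (-4*(2 + 2) - 2))*(-32) - 1*(-154) = (-74 + (-4*4 - 2))*(-32) + 154 = (-74 + (-16 - 2))*(-32) + 154 = (-74 - 18)*(-32) + 154 = -92*(-32) + 154 = 2944 + 154 = 3098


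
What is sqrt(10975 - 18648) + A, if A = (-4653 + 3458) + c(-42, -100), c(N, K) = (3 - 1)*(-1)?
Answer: -1197 + I*sqrt(7673) ≈ -1197.0 + 87.596*I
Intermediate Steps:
c(N, K) = -2 (c(N, K) = 2*(-1) = -2)
A = -1197 (A = (-4653 + 3458) - 2 = -1195 - 2 = -1197)
sqrt(10975 - 18648) + A = sqrt(10975 - 18648) - 1197 = sqrt(-7673) - 1197 = I*sqrt(7673) - 1197 = -1197 + I*sqrt(7673)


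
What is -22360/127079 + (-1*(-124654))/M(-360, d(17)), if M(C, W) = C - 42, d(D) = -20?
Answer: -7924947193/25542879 ≈ -310.26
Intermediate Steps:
M(C, W) = -42 + C
-22360/127079 + (-1*(-124654))/M(-360, d(17)) = -22360/127079 + (-1*(-124654))/(-42 - 360) = -22360*1/127079 + 124654/(-402) = -22360/127079 + 124654*(-1/402) = -22360/127079 - 62327/201 = -7924947193/25542879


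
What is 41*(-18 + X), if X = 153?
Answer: 5535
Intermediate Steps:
41*(-18 + X) = 41*(-18 + 153) = 41*135 = 5535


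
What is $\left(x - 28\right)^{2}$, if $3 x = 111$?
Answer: $81$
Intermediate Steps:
$x = 37$ ($x = \frac{1}{3} \cdot 111 = 37$)
$\left(x - 28\right)^{2} = \left(37 - 28\right)^{2} = 9^{2} = 81$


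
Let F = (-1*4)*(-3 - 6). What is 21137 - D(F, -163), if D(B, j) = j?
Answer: 21300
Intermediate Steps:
F = 36 (F = -4*(-9) = 36)
21137 - D(F, -163) = 21137 - 1*(-163) = 21137 + 163 = 21300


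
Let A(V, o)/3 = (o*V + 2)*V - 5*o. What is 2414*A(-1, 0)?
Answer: -14484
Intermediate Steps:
A(V, o) = -15*o + 3*V*(2 + V*o) (A(V, o) = 3*((o*V + 2)*V - 5*o) = 3*((V*o + 2)*V - 5*o) = 3*((2 + V*o)*V - 5*o) = 3*(V*(2 + V*o) - 5*o) = 3*(-5*o + V*(2 + V*o)) = -15*o + 3*V*(2 + V*o))
2414*A(-1, 0) = 2414*(-15*0 + 6*(-1) + 3*0*(-1)²) = 2414*(0 - 6 + 3*0*1) = 2414*(0 - 6 + 0) = 2414*(-6) = -14484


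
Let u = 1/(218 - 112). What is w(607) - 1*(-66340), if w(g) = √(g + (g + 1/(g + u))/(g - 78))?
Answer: 66340 + 2*√243222492973/39997 ≈ 66365.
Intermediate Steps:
u = 1/106 ≈ 0.0094340
w(g) = √(g + (g + 1/(1/106 + g))/(-78 + g)) (w(g) = √(g + (g + 1/(g + 1/106))/(g - 78)) = √(g + (g + 1/(1/106 + g))/(-78 + g)))
w(607) - 1*(-66340) = √((8268 - 636481*607² - 6112*607 - 106*607⁴ + 16429*607³)/(-6084 - 644748*607 - 106*607³ + 16535*607²)) - 1*(-66340) = √((8268 - 636481*368449 - 3709984 - 106*135754665601 + 16429*223648543)/(-6084 - 391362036 - 106*223648543 + 16535*368449)) + 66340 = √((8268 - 234510787969 - 3709984 - 14389994553706 + 3674321912947)/(-6084 - 391362036 - 23706745558 + 6092304215)) + 66340 = √(-10950187130444/(-18005809463)) + 66340 = √(-1/18005809463*(-10950187130444)) + 66340 = √(20699786636/34037447) + 66340 = 2*√243222492973/39997 + 66340 = 66340 + 2*√243222492973/39997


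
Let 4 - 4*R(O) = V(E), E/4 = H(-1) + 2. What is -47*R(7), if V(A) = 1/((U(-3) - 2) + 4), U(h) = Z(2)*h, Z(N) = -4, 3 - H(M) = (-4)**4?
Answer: -2585/56 ≈ -46.161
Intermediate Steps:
H(M) = -253 (H(M) = 3 - 1*(-4)**4 = 3 - 1*256 = 3 - 256 = -253)
U(h) = -4*h
E = -1004 (E = 4*(-253 + 2) = 4*(-251) = -1004)
V(A) = 1/14 (V(A) = 1/((-4*(-3) - 2) + 4) = 1/((12 - 2) + 4) = 1/(10 + 4) = 1/14)
R(O) = 55/56 (R(O) = 1 - 1/4*1/14 = 1 - 1/56 = 55/56)
-47*R(7) = -47*55/56 = -2585/56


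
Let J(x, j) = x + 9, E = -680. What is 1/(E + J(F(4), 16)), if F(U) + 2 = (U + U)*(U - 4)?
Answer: -1/673 ≈ -0.0014859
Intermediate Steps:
F(U) = -2 + 2*U*(-4 + U) (F(U) = -2 + (U + U)*(U - 4) = -2 + (2*U)*(-4 + U) = -2 + 2*U*(-4 + U))
J(x, j) = 9 + x
1/(E + J(F(4), 16)) = 1/(-680 + (9 + (-2 - 8*4 + 2*4²))) = 1/(-680 + (9 + (-2 - 32 + 2*16))) = 1/(-680 + (9 + (-2 - 32 + 32))) = 1/(-680 + (9 - 2)) = 1/(-680 + 7) = 1/(-673) = -1/673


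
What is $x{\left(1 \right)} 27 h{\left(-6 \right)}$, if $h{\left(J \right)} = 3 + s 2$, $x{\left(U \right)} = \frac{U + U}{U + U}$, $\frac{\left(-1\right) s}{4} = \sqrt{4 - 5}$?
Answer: $81 - 216 i \approx 81.0 - 216.0 i$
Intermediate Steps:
$s = - 4 i$ ($s = - 4 \sqrt{4 - 5} = - 4 \sqrt{-1} = - 4 i \approx - 4.0 i$)
$x{\left(U \right)} = 1$ ($x{\left(U \right)} = \frac{2 U}{2 U} = 2 U \frac{1}{2 U} = 1$)
$h{\left(J \right)} = 3 - 8 i$ ($h{\left(J \right)} = 3 + - 4 i 2 = 3 - 8 i$)
$x{\left(1 \right)} 27 h{\left(-6 \right)} = 1 \cdot 27 \left(3 - 8 i\right) = 27 \left(3 - 8 i\right) = 81 - 216 i$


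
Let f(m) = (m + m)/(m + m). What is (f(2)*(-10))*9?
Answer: -90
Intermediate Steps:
f(m) = 1 (f(m) = (2*m)/((2*m)) = (2*m)*(1/(2*m)) = 1)
(f(2)*(-10))*9 = (1*(-10))*9 = -10*9 = -90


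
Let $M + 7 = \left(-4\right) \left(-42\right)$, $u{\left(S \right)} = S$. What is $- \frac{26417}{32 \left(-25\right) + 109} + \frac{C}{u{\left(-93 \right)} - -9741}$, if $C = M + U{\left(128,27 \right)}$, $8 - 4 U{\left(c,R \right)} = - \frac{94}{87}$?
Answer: $\frac{44367222203}{1160017632} \approx 38.247$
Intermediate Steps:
$U{\left(c,R \right)} = \frac{395}{174}$ ($U{\left(c,R \right)} = 2 - \frac{\left(-94\right) \frac{1}{87}}{4} = 2 - - \frac{47}{174} = 2 + \frac{47}{174} = \frac{395}{174}$)
$M = 161$ ($M = -7 - -168 = -7 + 168 = 161$)
$C = \frac{28409}{174}$ ($C = 161 + \frac{395}{174} = \frac{28409}{174} \approx 163.27$)
$- \frac{26417}{32 \left(-25\right) + 109} + \frac{C}{u{\left(-93 \right)} - -9741} = - \frac{26417}{32 \left(-25\right) + 109} + \frac{28409}{174 \left(-93 - -9741\right)} = - \frac{26417}{-800 + 109} + \frac{28409}{174 \left(-93 + 9741\right)} = - \frac{26417}{-691} + \frac{28409}{174 \cdot 9648} = \left(-26417\right) \left(- \frac{1}{691}\right) + \frac{28409}{174} \cdot \frac{1}{9648} = \frac{26417}{691} + \frac{28409}{1678752} = \frac{44367222203}{1160017632}$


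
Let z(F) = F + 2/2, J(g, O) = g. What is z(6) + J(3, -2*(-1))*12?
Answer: 43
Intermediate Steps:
z(F) = 1 + F (z(F) = F + 2*(1/2) = F + 1 = 1 + F)
z(6) + J(3, -2*(-1))*12 = (1 + 6) + 3*12 = 7 + 36 = 43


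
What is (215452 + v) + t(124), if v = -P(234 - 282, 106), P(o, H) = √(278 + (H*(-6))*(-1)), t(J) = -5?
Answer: 215447 - √914 ≈ 2.1542e+5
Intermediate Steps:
P(o, H) = √(278 + 6*H) (P(o, H) = √(278 - 6*H*(-1)) = √(278 + 6*H))
v = -√914 (v = -√(278 + 6*106) = -√(278 + 636) = -√914 ≈ -30.232)
(215452 + v) + t(124) = (215452 - √914) - 5 = 215447 - √914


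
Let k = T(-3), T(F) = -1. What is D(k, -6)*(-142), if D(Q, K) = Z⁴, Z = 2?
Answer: -2272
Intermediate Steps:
k = -1
D(Q, K) = 16 (D(Q, K) = 2⁴ = 16)
D(k, -6)*(-142) = 16*(-142) = -2272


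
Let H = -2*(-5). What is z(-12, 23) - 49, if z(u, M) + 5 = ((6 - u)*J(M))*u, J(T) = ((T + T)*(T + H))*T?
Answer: -7541478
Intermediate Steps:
H = 10
J(T) = 2*T²*(10 + T) (J(T) = ((T + T)*(T + 10))*T = ((2*T)*(10 + T))*T = (2*T*(10 + T))*T = 2*T²*(10 + T))
z(u, M) = -5 + 2*u*M²*(6 - u)*(10 + M) (z(u, M) = -5 + ((6 - u)*(2*M²*(10 + M)))*u = -5 + (2*M²*(6 - u)*(10 + M))*u = -5 + 2*u*M²*(6 - u)*(10 + M))
z(-12, 23) - 49 = (-5 - 2*23²*(-12)²*(10 + 23) + 12*(-12)*23²*(10 + 23)) - 49 = (-5 - 2*529*144*33 + 12*(-12)*529*33) - 49 = (-5 - 5027616 - 2513808) - 49 = -7541429 - 49 = -7541478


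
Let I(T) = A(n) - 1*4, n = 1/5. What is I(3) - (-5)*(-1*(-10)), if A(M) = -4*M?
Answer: 226/5 ≈ 45.200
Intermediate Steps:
n = ⅕ ≈ 0.20000
A(M) = -4*M (A(M) = -2*2*M = -4*M)
I(T) = -24/5 (I(T) = -4*⅕ - 1*4 = -⅘ - 4 = -24/5)
I(3) - (-5)*(-1*(-10)) = -24/5 - (-5)*(-1*(-10)) = -24/5 - (-5)*10 = -24/5 - 1*(-50) = -24/5 + 50 = 226/5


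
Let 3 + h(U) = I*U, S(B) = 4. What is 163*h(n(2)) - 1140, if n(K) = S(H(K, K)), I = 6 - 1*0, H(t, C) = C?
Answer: 2283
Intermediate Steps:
I = 6 (I = 6 + 0 = 6)
n(K) = 4
h(U) = -3 + 6*U
163*h(n(2)) - 1140 = 163*(-3 + 6*4) - 1140 = 163*(-3 + 24) - 1140 = 163*21 - 1140 = 3423 - 1140 = 2283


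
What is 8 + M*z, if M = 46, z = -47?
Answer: -2154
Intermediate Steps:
8 + M*z = 8 + 46*(-47) = 8 - 2162 = -2154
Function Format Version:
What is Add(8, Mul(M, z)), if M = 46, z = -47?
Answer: -2154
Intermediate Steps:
Add(8, Mul(M, z)) = Add(8, Mul(46, -47)) = Add(8, -2162) = -2154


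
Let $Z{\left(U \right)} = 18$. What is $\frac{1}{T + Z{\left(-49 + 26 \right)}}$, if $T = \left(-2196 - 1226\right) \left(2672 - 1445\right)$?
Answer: $- \frac{1}{4198776} \approx -2.3816 \cdot 10^{-7}$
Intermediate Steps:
$T = -4198794$ ($T = \left(-3422\right) 1227 = -4198794$)
$\frac{1}{T + Z{\left(-49 + 26 \right)}} = \frac{1}{-4198794 + 18} = \frac{1}{-4198776} = - \frac{1}{4198776}$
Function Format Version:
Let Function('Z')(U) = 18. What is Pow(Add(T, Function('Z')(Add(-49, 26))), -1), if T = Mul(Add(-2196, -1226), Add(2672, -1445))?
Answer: Rational(-1, 4198776) ≈ -2.3816e-7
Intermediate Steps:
T = -4198794 (T = Mul(-3422, 1227) = -4198794)
Pow(Add(T, Function('Z')(Add(-49, 26))), -1) = Pow(Add(-4198794, 18), -1) = Pow(-4198776, -1) = Rational(-1, 4198776)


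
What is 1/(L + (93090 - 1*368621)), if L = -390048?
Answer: -1/665579 ≈ -1.5025e-6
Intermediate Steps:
1/(L + (93090 - 1*368621)) = 1/(-390048 + (93090 - 1*368621)) = 1/(-390048 + (93090 - 368621)) = 1/(-390048 - 275531) = 1/(-665579) = -1/665579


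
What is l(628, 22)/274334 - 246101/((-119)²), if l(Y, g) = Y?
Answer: -33752489313/1942421887 ≈ -17.376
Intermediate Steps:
l(628, 22)/274334 - 246101/((-119)²) = 628/274334 - 246101/((-119)²) = 628*(1/274334) - 246101/14161 = 314/137167 - 246101*1/14161 = 314/137167 - 246101/14161 = -33752489313/1942421887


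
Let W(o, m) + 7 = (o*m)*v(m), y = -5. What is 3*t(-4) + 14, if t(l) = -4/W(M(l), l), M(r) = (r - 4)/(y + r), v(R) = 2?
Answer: 1886/127 ≈ 14.850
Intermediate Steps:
M(r) = (-4 + r)/(-5 + r) (M(r) = (r - 4)/(-5 + r) = (-4 + r)/(-5 + r))
W(o, m) = -7 + 2*m*o (W(o, m) = -7 + (o*m)*2 = -7 + (m*o)*2 = -7 + 2*m*o)
t(l) = -4/(-7 + 2*l*(-4 + l)/(-5 + l)) (t(l) = -4/(-7 + 2*l*((-4 + l)/(-5 + l))) = -4/(-7 + 2*l*(-4 + l)/(-5 + l)))
3*t(-4) + 14 = 3*(4*(5 - 1*(-4))/(35 - 15*(-4) + 2*(-4)²)) + 14 = 3*(4*(5 + 4)/(35 + 60 + 2*16)) + 14 = 3*(4*9/(35 + 60 + 32)) + 14 = 3*(4*9/127) + 14 = 3*(4*(1/127)*9) + 14 = 3*(36/127) + 14 = 108/127 + 14 = 1886/127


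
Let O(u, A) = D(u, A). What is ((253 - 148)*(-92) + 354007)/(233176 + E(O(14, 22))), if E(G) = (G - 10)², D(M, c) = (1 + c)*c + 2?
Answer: 344347/481180 ≈ 0.71563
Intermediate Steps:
D(M, c) = 2 + c*(1 + c) (D(M, c) = c*(1 + c) + 2 = 2 + c*(1 + c))
O(u, A) = 2 + A + A²
E(G) = (-10 + G)²
((253 - 148)*(-92) + 354007)/(233176 + E(O(14, 22))) = ((253 - 148)*(-92) + 354007)/(233176 + (-10 + (2 + 22 + 22²))²) = (105*(-92) + 354007)/(233176 + (-10 + (2 + 22 + 484))²) = (-9660 + 354007)/(233176 + (-10 + 508)²) = 344347/(233176 + 498²) = 344347/(233176 + 248004) = 344347/481180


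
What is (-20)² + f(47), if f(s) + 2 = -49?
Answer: 349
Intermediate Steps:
f(s) = -51 (f(s) = -2 - 49 = -51)
(-20)² + f(47) = (-20)² - 51 = 400 - 51 = 349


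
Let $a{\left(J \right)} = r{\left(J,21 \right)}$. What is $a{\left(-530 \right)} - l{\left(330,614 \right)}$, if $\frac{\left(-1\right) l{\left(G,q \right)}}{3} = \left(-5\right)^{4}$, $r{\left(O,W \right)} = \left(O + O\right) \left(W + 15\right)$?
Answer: $-36285$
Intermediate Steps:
$r{\left(O,W \right)} = 2 O \left(15 + W\right)$
$l{\left(G,q \right)} = -1875$ ($l{\left(G,q \right)} = - 3 \left(-5\right)^{4} = \left(-3\right) 625 = -1875$)
$a{\left(J \right)} = 72 J$ ($a{\left(J \right)} = 2 J \left(15 + 21\right) = 2 J 36 = 72 J$)
$a{\left(-530 \right)} - l{\left(330,614 \right)} = 72 \left(-530\right) - -1875 = -38160 + 1875 = -36285$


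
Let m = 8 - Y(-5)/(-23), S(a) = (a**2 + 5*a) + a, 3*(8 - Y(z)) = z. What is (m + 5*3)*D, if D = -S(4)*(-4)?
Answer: 258560/69 ≈ 3747.2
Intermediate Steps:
Y(z) = 8 - z/3
S(a) = a**2 + 6*a
D = 160 (D = -4*(6 + 4)*(-4) = -4*10*(-4) = -1*40*(-4) = -40*(-4) = 160)
m = 581/69 (m = 8 - (8 - 1/3*(-5))/(-23) = 8 - (8 + 5/3)*(-1)/23 = 8 - 29*(-1)/(3*23) = 8 - 1*(-29/69) = 8 + 29/69 = 581/69 ≈ 8.4203)
(m + 5*3)*D = (581/69 + 5*3)*160 = (581/69 + 15)*160 = (1616/69)*160 = 258560/69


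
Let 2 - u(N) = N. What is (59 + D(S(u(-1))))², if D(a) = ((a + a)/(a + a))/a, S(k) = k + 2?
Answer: 87616/25 ≈ 3504.6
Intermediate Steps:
u(N) = 2 - N
S(k) = 2 + k
D(a) = 1/a (D(a) = ((2*a)/((2*a)))/a = ((2*a)*(1/(2*a)))/a = 1/a)
(59 + D(S(u(-1))))² = (59 + 1/(2 + (2 - 1*(-1))))² = (59 + 1/(2 + (2 + 1)))² = (59 + 1/(2 + 3))² = (59 + 1/5)² = (59 + ⅕)² = (296/5)² = 87616/25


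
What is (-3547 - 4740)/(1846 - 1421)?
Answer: -8287/425 ≈ -19.499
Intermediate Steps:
(-3547 - 4740)/(1846 - 1421) = -8287/425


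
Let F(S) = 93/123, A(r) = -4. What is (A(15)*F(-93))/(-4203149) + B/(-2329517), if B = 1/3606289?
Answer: 1041712857690103/1447721599168556910017 ≈ 7.1955e-7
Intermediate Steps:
F(S) = 31/41 (F(S) = 93*(1/123) = 31/41)
B = 1/3606289 ≈ 2.7729e-7
(A(15)*F(-93))/(-4203149) + B/(-2329517) = -4*31/41/(-4203149) + (1/3606289)/(-2329517) = -124/41*(-1/4203149) + (1/3606289)*(-1/2329517) = 124/172329109 - 1/8400911532413 = 1041712857690103/1447721599168556910017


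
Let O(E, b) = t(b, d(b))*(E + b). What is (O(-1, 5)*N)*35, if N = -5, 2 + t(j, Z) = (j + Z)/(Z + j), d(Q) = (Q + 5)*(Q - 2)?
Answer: 700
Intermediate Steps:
d(Q) = (-2 + Q)*(5 + Q) (d(Q) = (5 + Q)*(-2 + Q) = (-2 + Q)*(5 + Q))
t(j, Z) = -1 (t(j, Z) = -2 + (j + Z)/(Z + j) = -2 + (Z + j)/(Z + j) = -2 + 1 = -1)
O(E, b) = -E - b (O(E, b) = -(E + b) = -E - b)
(O(-1, 5)*N)*35 = ((-1*(-1) - 1*5)*(-5))*35 = ((1 - 5)*(-5))*35 = -4*(-5)*35 = 20*35 = 700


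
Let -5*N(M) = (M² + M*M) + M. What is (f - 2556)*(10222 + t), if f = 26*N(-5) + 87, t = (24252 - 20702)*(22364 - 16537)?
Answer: -55941482616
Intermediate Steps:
t = 20685850 (t = 3550*5827 = 20685850)
N(M) = -2*M²/5 - M/5 (N(M) = -((M² + M*M) + M)/5 = -((M² + M²) + M)/5 = -(2*M² + M)/5 = -(M + 2*M²)/5 = -2*M²/5 - M/5)
f = -147 (f = 26*(-⅕*(-5)*(1 + 2*(-5))) + 87 = 26*(-⅕*(-5)*(1 - 10)) + 87 = 26*(-⅕*(-5)*(-9)) + 87 = 26*(-9) + 87 = -234 + 87 = -147)
(f - 2556)*(10222 + t) = (-147 - 2556)*(10222 + 20685850) = -2703*20696072 = -55941482616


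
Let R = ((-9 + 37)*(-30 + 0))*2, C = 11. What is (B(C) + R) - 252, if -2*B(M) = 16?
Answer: -1940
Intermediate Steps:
B(M) = -8 (B(M) = -½*16 = -8)
R = -1680 (R = (28*(-30))*2 = -840*2 = -1680)
(B(C) + R) - 252 = (-8 - 1680) - 252 = -1688 - 252 = -1940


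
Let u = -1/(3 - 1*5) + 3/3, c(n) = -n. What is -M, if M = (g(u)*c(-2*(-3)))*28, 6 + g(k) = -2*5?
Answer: -2688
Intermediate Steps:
u = 3/2 (u = -1/(3 - 5) + 3*(⅓) = -1/(-2) + 1 = -1*(-½) + 1 = ½ + 1 = 3/2 ≈ 1.5000)
g(k) = -16 (g(k) = -6 - 2*5 = -6 - 10 = -16)
M = 2688 (M = -(-16)*(-2*(-3))*28 = -(-16)*6*28 = -16*(-6)*28 = 96*28 = 2688)
-M = -1*2688 = -2688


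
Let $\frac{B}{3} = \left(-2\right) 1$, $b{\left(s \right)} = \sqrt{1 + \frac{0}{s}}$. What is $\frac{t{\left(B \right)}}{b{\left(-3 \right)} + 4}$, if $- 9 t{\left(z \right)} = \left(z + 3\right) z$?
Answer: $- \frac{2}{5} \approx -0.4$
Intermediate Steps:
$b{\left(s \right)} = 1$ ($b{\left(s \right)} = \sqrt{1 + 0} = \sqrt{1} = 1$)
$B = -6$ ($B = 3 \left(\left(-2\right) 1\right) = 3 \left(-2\right) = -6$)
$t{\left(z \right)} = - \frac{z \left(3 + z\right)}{9}$ ($t{\left(z \right)} = - \frac{\left(z + 3\right) z}{9} = - \frac{\left(3 + z\right) z}{9} = - \frac{z \left(3 + z\right)}{9}$)
$\frac{t{\left(B \right)}}{b{\left(-3 \right)} + 4} = \frac{\left(- \frac{1}{9}\right) \left(-6\right) \left(3 - 6\right)}{1 + 4} = \frac{\left(- \frac{1}{9}\right) \left(-6\right) \left(-3\right)}{5} = \frac{1}{5} \left(-2\right) = - \frac{2}{5}$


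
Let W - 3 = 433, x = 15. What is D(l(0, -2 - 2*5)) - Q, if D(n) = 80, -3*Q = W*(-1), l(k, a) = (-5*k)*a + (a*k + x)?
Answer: -196/3 ≈ -65.333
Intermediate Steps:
W = 436 (W = 3 + 433 = 436)
l(k, a) = 15 - 4*a*k (l(k, a) = (-5*k)*a + (a*k + 15) = -5*a*k + (15 + a*k) = 15 - 4*a*k)
Q = 436/3 (Q = -436*(-1)/3 = -⅓*(-436) = 436/3 ≈ 145.33)
D(l(0, -2 - 2*5)) - Q = 80 - 1*436/3 = 80 - 436/3 = -196/3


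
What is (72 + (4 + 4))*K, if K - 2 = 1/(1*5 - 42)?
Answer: 5840/37 ≈ 157.84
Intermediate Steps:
K = 73/37 (K = 2 + 1/(1*5 - 42) = 2 + 1/(5 - 42) = 2 + 1/(-37) = 2 - 1/37 = 73/37 ≈ 1.9730)
(72 + (4 + 4))*K = (72 + (4 + 4))*(73/37) = (72 + 8)*(73/37) = 80*(73/37) = 5840/37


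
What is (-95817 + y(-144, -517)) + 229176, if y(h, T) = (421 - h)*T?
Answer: -158746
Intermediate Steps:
y(h, T) = T*(421 - h)
(-95817 + y(-144, -517)) + 229176 = (-95817 - 517*(421 - 1*(-144))) + 229176 = (-95817 - 517*(421 + 144)) + 229176 = (-95817 - 517*565) + 229176 = (-95817 - 292105) + 229176 = -387922 + 229176 = -158746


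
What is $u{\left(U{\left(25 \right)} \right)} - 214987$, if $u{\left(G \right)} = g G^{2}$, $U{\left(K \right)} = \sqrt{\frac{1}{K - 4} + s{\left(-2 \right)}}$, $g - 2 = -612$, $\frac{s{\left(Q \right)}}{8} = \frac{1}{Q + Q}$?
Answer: $- \frac{4489717}{21} \approx -2.138 \cdot 10^{5}$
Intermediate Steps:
$s{\left(Q \right)} = \frac{4}{Q}$ ($s{\left(Q \right)} = \frac{8}{Q + Q} = \frac{8}{2 Q} = 8 \frac{1}{2 Q} = \frac{4}{Q}$)
$g = -610$ ($g = 2 - 612 = -610$)
$U{\left(K \right)} = \sqrt{-2 + \frac{1}{-4 + K}}$ ($U{\left(K \right)} = \sqrt{\frac{1}{K - 4} + \frac{4}{-2}} = \sqrt{\frac{1}{-4 + K} + 4 \left(- \frac{1}{2}\right)} = \sqrt{\frac{1}{-4 + K} - 2} = \sqrt{-2 + \frac{1}{-4 + K}}$)
$u{\left(G \right)} = - 610 G^{2}$
$u{\left(U{\left(25 \right)} \right)} - 214987 = - 610 \left(\sqrt{\frac{9 - 50}{-4 + 25}}\right)^{2} - 214987 = - 610 \left(\sqrt{\frac{9 - 50}{21}}\right)^{2} - 214987 = - 610 \left(\sqrt{\frac{1}{21} \left(-41\right)}\right)^{2} - 214987 = - 610 \left(\sqrt{- \frac{41}{21}}\right)^{2} - 214987 = - 610 \left(\frac{i \sqrt{861}}{21}\right)^{2} - 214987 = \left(-610\right) \left(- \frac{41}{21}\right) - 214987 = \frac{25010}{21} - 214987 = - \frac{4489717}{21}$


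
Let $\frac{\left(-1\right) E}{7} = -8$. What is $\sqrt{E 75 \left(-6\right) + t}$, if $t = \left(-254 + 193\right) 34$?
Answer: $i \sqrt{27274} \approx 165.15 i$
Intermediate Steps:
$E = 56$ ($E = \left(-7\right) \left(-8\right) = 56$)
$t = -2074$ ($t = \left(-61\right) 34 = -2074$)
$\sqrt{E 75 \left(-6\right) + t} = \sqrt{56 \cdot 75 \left(-6\right) - 2074} = \sqrt{4200 \left(-6\right) - 2074} = \sqrt{-25200 - 2074} = \sqrt{-27274} = i \sqrt{27274}$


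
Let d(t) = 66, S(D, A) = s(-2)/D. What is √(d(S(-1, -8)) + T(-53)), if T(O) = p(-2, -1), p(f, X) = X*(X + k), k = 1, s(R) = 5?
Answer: √66 ≈ 8.1240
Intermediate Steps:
S(D, A) = 5/D
p(f, X) = X*(1 + X) (p(f, X) = X*(X + 1) = X*(1 + X))
T(O) = 0 (T(O) = -(1 - 1) = -1*0 = 0)
√(d(S(-1, -8)) + T(-53)) = √(66 + 0) = √66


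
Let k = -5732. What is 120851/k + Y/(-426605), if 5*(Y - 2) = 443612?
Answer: -260321045579/12226499300 ≈ -21.292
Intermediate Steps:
Y = 443622/5 (Y = 2 + (⅕)*443612 = 2 + 443612/5 = 443622/5 ≈ 88724.)
120851/k + Y/(-426605) = 120851/(-5732) + (443622/5)/(-426605) = 120851*(-1/5732) + (443622/5)*(-1/426605) = -120851/5732 - 443622/2133025 = -260321045579/12226499300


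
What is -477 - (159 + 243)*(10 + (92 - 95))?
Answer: -3291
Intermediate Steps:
-477 - (159 + 243)*(10 + (92 - 95)) = -477 - 402*(10 - 3) = -477 - 402*7 = -477 - 1*2814 = -477 - 2814 = -3291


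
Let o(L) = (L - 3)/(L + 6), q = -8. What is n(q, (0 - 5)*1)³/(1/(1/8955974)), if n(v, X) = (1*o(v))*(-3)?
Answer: -35937/71647792 ≈ -0.00050158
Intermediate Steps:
o(L) = (-3 + L)/(6 + L)
n(v, X) = -3*(-3 + v)/(6 + v) (n(v, X) = (1*((-3 + v)/(6 + v)))*(-3) = ((-3 + v)/(6 + v))*(-3) = -3*(-3 + v)/(6 + v))
n(q, (0 - 5)*1)³/(1/(1/8955974)) = (3*(3 - 1*(-8))/(6 - 8))³/(1/(1/8955974)) = (3*(3 + 8)/(-2))³/(1/(1/8955974)) = (3*(-½)*11)³/8955974 = (-33/2)³*(1/8955974) = -35937/8*1/8955974 = -35937/71647792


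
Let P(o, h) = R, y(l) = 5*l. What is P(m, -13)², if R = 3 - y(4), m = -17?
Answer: 289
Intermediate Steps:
R = -17 (R = 3 - 5*4 = 3 - 1*20 = 3 - 20 = -17)
P(o, h) = -17
P(m, -13)² = (-17)² = 289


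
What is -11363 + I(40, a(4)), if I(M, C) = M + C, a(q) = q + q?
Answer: -11315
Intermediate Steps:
a(q) = 2*q
I(M, C) = C + M
-11363 + I(40, a(4)) = -11363 + (2*4 + 40) = -11363 + (8 + 40) = -11363 + 48 = -11315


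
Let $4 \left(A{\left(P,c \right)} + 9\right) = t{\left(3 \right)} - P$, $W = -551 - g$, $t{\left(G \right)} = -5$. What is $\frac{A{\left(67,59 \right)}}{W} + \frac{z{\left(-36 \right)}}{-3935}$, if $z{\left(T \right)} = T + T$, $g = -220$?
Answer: $\frac{130077}{1302485} \approx 0.099868$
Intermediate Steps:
$z{\left(T \right)} = 2 T$
$W = -331$ ($W = -551 - -220 = -551 + 220 = -331$)
$A{\left(P,c \right)} = - \frac{41}{4} - \frac{P}{4}$ ($A{\left(P,c \right)} = -9 + \frac{-5 - P}{4} = -9 - \left(\frac{5}{4} + \frac{P}{4}\right) = - \frac{41}{4} - \frac{P}{4}$)
$\frac{A{\left(67,59 \right)}}{W} + \frac{z{\left(-36 \right)}}{-3935} = \frac{- \frac{41}{4} - \frac{67}{4}}{-331} + \frac{2 \left(-36\right)}{-3935} = \left(- \frac{41}{4} - \frac{67}{4}\right) \left(- \frac{1}{331}\right) - - \frac{72}{3935} = \left(-27\right) \left(- \frac{1}{331}\right) + \frac{72}{3935} = \frac{27}{331} + \frac{72}{3935} = \frac{130077}{1302485}$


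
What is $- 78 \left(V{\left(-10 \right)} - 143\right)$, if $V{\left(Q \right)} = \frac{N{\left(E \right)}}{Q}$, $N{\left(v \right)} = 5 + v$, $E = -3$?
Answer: $\frac{55848}{5} \approx 11170.0$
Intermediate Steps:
$V{\left(Q \right)} = \frac{2}{Q}$ ($V{\left(Q \right)} = \frac{5 - 3}{Q} = \frac{2}{Q}$)
$- 78 \left(V{\left(-10 \right)} - 143\right) = - 78 \left(\frac{2}{-10} - 143\right) = - 78 \left(2 \left(- \frac{1}{10}\right) - 143\right) = - 78 \left(- \frac{1}{5} - 143\right) = \left(-78\right) \left(- \frac{716}{5}\right) = \frac{55848}{5}$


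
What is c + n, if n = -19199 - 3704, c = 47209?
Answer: 24306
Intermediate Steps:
n = -22903
c + n = 47209 - 22903 = 24306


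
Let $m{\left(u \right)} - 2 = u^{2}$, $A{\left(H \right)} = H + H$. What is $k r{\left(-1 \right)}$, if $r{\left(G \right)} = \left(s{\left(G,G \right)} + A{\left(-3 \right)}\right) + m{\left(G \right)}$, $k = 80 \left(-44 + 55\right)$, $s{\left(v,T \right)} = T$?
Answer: $-3520$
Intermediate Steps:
$k = 880$ ($k = 80 \cdot 11 = 880$)
$A{\left(H \right)} = 2 H$
$m{\left(u \right)} = 2 + u^{2}$
$r{\left(G \right)} = -4 + G + G^{2}$ ($r{\left(G \right)} = \left(G + 2 \left(-3\right)\right) + \left(2 + G^{2}\right) = \left(G - 6\right) + \left(2 + G^{2}\right) = \left(-6 + G\right) + \left(2 + G^{2}\right) = -4 + G + G^{2}$)
$k r{\left(-1 \right)} = 880 \left(-4 - 1 + \left(-1\right)^{2}\right) = 880 \left(-4 - 1 + 1\right) = 880 \left(-4\right) = -3520$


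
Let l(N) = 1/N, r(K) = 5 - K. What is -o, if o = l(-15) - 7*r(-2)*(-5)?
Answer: -3674/15 ≈ -244.93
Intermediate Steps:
o = 3674/15 (o = 1/(-15) - 7*(5 - 1*(-2))*(-5) = -1/15 - 7*(5 + 2)*(-5) = -1/15 - 7*7*(-5) = -1/15 - 49*(-5) = -1/15 - 1*(-245) = -1/15 + 245 = 3674/15 ≈ 244.93)
-o = -1*3674/15 = -3674/15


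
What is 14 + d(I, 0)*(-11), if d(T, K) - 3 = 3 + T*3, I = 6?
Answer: -250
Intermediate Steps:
d(T, K) = 6 + 3*T (d(T, K) = 3 + (3 + T*3) = 3 + (3 + 3*T) = 6 + 3*T)
14 + d(I, 0)*(-11) = 14 + (6 + 3*6)*(-11) = 14 + (6 + 18)*(-11) = 14 + 24*(-11) = 14 - 264 = -250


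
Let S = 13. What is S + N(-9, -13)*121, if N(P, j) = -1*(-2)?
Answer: 255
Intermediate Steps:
N(P, j) = 2
S + N(-9, -13)*121 = 13 + 2*121 = 13 + 242 = 255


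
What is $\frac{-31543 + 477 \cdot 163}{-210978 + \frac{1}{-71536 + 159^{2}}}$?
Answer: $- \frac{112492160}{513620389} \approx -0.21902$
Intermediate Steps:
$\frac{-31543 + 477 \cdot 163}{-210978 + \frac{1}{-71536 + 159^{2}}} = \frac{-31543 + 77751}{-210978 + \frac{1}{-71536 + 25281}} = \frac{46208}{-210978 + \frac{1}{-46255}} = \frac{46208}{-210978 - \frac{1}{46255}} = \frac{46208}{- \frac{9758787391}{46255}} = 46208 \left(- \frac{46255}{9758787391}\right) = - \frac{112492160}{513620389}$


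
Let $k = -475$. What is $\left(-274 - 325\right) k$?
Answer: $284525$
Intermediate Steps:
$\left(-274 - 325\right) k = \left(-274 - 325\right) \left(-475\right) = \left(-599\right) \left(-475\right) = 284525$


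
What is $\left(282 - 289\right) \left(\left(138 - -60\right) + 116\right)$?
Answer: $-2198$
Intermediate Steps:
$\left(282 - 289\right) \left(\left(138 - -60\right) + 116\right) = - 7 \left(\left(138 + 60\right) + 116\right) = - 7 \left(198 + 116\right) = \left(-7\right) 314 = -2198$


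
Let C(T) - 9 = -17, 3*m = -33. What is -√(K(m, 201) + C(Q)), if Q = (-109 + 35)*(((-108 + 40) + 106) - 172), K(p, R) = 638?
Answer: -3*√70 ≈ -25.100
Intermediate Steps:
m = -11 (m = (⅓)*(-33) = -11)
Q = 9916 (Q = -74*((-68 + 106) - 172) = -74*(38 - 172) = -74*(-134) = 9916)
C(T) = -8 (C(T) = 9 - 17 = -8)
-√(K(m, 201) + C(Q)) = -√(638 - 8) = -√630 = -3*√70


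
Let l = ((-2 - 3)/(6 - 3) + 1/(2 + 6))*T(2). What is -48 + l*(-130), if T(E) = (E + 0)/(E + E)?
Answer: 1253/24 ≈ 52.208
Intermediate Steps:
T(E) = 1/2 (T(E) = E/((2*E)) = E*(1/(2*E)) = 1/2)
l = -37/48 (l = ((-2 - 3)/(6 - 3) + 1/(2 + 6))*(1/2) = (-5/3 + 1/8)*(1/2) = -37/24*1/2 = -37/48 ≈ -0.77083)
-48 + l*(-130) = -48 - 37/48*(-130) = -48 + 2405/24 = 1253/24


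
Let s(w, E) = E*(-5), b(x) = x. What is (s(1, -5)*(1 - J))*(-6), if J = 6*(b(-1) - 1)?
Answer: -1950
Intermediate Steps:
s(w, E) = -5*E
J = -12 (J = 6*(-1 - 1) = 6*(-2) = -12)
(s(1, -5)*(1 - J))*(-6) = ((-5*(-5))*(1 - 1*(-12)))*(-6) = (25*(1 + 12))*(-6) = (25*13)*(-6) = 325*(-6) = -1950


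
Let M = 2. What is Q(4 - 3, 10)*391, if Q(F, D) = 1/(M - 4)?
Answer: -391/2 ≈ -195.50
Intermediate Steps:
Q(F, D) = -1/2 (Q(F, D) = 1/(2 - 4) = 1/(-2) = -1/2)
Q(4 - 3, 10)*391 = -1/2*391 = -391/2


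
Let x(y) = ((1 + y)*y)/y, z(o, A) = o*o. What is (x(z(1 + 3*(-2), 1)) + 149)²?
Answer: 30625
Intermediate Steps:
z(o, A) = o²
x(y) = 1 + y (x(y) = (y*(1 + y))/y = 1 + y)
(x(z(1 + 3*(-2), 1)) + 149)² = ((1 + (1 + 3*(-2))²) + 149)² = ((1 + (1 - 6)²) + 149)² = ((1 + (-5)²) + 149)² = ((1 + 25) + 149)² = (26 + 149)² = 175² = 30625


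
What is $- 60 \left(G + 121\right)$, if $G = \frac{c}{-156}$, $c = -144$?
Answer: $- \frac{95100}{13} \approx -7315.4$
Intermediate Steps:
$G = \frac{12}{13}$ ($G = - \frac{144}{-156} = \left(-144\right) \left(- \frac{1}{156}\right) = \frac{12}{13} \approx 0.92308$)
$- 60 \left(G + 121\right) = - 60 \left(\frac{12}{13} + 121\right) = \left(-60\right) \frac{1585}{13} = - \frac{95100}{13}$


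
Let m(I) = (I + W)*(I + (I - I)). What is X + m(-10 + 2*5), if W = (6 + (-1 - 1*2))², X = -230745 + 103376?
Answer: -127369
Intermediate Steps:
X = -127369
W = 9 (W = (6 + (-1 - 2))² = (6 - 3)² = 3² = 9)
m(I) = I*(9 + I) (m(I) = (I + 9)*(I + (I - I)) = (9 + I)*(I + 0) = (9 + I)*I = I*(9 + I))
X + m(-10 + 2*5) = -127369 + (-10 + 2*5)*(9 + (-10 + 2*5)) = -127369 + (-10 + 10)*(9 + (-10 + 10)) = -127369 + 0*(9 + 0) = -127369 + 0*9 = -127369 + 0 = -127369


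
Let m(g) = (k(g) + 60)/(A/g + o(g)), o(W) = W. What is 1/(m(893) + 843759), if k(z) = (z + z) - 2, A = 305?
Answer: 398877/336556881989 ≈ 1.1852e-6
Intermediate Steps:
k(z) = -2 + 2*z (k(z) = 2*z - 2 = -2 + 2*z)
m(g) = (58 + 2*g)/(g + 305/g) (m(g) = ((-2 + 2*g) + 60)/(305/g + g) = (58 + 2*g)/(g + 305/g))
1/(m(893) + 843759) = 1/(2*893*(29 + 893)/(305 + 893²) + 843759) = 1/(2*893*922/(305 + 797449) + 843759) = 1/(2*893*922/797754 + 843759) = 1/(2*893*(1/797754)*922 + 843759) = 1/(823346/398877 + 843759) = 1/(336556881989/398877) = 398877/336556881989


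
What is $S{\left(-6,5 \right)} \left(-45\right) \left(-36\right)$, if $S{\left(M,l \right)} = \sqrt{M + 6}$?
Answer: $0$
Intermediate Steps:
$S{\left(M,l \right)} = \sqrt{6 + M}$
$S{\left(-6,5 \right)} \left(-45\right) \left(-36\right) = \sqrt{6 - 6} \left(-45\right) \left(-36\right) = \sqrt{0} \left(-45\right) \left(-36\right) = 0 \left(-45\right) \left(-36\right) = 0 \left(-36\right) = 0$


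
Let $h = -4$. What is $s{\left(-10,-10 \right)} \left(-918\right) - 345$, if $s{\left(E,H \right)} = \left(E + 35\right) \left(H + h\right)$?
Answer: $320955$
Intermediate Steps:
$s{\left(E,H \right)} = \left(-4 + H\right) \left(35 + E\right)$ ($s{\left(E,H \right)} = \left(E + 35\right) \left(H - 4\right) = \left(35 + E\right) \left(-4 + H\right) = \left(-4 + H\right) \left(35 + E\right)$)
$s{\left(-10,-10 \right)} \left(-918\right) - 345 = \left(-140 - -40 + 35 \left(-10\right) - -100\right) \left(-918\right) - 345 = \left(-140 + 40 - 350 + 100\right) \left(-918\right) - 345 = \left(-350\right) \left(-918\right) - 345 = 321300 - 345 = 320955$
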